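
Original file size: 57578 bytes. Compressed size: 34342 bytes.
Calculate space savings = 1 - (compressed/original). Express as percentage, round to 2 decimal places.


ratio = compressed/original = 34342/57578 = 0.596443
savings = 1 - ratio = 1 - 0.596443 = 0.403557
as a percentage: 0.403557 * 100 = 40.36%

Space savings = 1 - 34342/57578 = 40.36%


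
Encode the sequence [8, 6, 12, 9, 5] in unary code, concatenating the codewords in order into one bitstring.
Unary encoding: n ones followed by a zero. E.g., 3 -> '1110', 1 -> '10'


Encode each number as n ones followed by a terminating 0:
  8 -> 111111110 (9 bits)
  6 -> 1111110 (7 bits)
  12 -> 1111111111110 (13 bits)
  9 -> 1111111110 (10 bits)
  5 -> 111110 (6 bits)
Total length = 9 + 7 + 13 + 10 + 6 = 45 bits.

Unary([8, 6, 12, 9, 5]) = 111111110111111011111111111101111111110111110 (45 bits)


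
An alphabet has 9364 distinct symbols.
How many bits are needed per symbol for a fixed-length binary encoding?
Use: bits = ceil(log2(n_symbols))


log2(9364) = 13.1929
Bracket: 2^13 = 8192 < 9364 <= 2^14 = 16384
So ceil(log2(9364)) = 14

bits = ceil(log2(9364)) = ceil(13.1929) = 14 bits


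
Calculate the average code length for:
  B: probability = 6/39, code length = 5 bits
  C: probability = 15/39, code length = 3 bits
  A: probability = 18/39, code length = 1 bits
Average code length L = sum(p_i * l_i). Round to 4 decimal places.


Weighted contributions p_i * l_i:
  B: (6/39) * 5 = 30/39
  C: (15/39) * 3 = 45/39
  A: (18/39) * 1 = 18/39
Sum = (30 + 45 + 18)/39 = 93/39

L = 93/39 = 2.3846 bits/symbol


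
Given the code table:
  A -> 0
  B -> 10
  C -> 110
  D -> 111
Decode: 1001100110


Decoding:
10 -> B
0 -> A
110 -> C
0 -> A
110 -> C


Result: BACAC


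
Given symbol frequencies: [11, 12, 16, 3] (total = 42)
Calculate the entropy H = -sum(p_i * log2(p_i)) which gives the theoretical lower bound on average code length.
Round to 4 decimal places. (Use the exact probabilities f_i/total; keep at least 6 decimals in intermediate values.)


Per-symbol terms -p_i * log2(p_i) with p_i = f_i/42:
  p = 11/42 = 0.261905: log2(p) = -1.932886, -p*log2(p) = 0.506232
  p = 12/42 = 0.285714: log2(p) = -1.807355, -p*log2(p) = 0.516387
  p = 16/42 = 0.380952: log2(p) = -1.392317, -p*log2(p) = 0.530407
  p = 3/42 = 0.071429: log2(p) = -3.807355, -p*log2(p) = 0.271954
H = 0.506232 + 0.516387 + 0.530407 + 0.271954 = 1.824980

H = 1.825 bits/symbol


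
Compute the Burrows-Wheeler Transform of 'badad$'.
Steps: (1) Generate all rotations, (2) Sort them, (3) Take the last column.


Rotations (sorted):
  0: $badad -> last char: d
  1: ad$bad -> last char: d
  2: adad$b -> last char: b
  3: badad$ -> last char: $
  4: d$bada -> last char: a
  5: dad$ba -> last char: a


BWT = ddb$aa


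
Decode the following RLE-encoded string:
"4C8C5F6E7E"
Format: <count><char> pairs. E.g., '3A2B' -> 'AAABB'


Expanding each <count><char> pair:
  4C -> 'CCCC'
  8C -> 'CCCCCCCC'
  5F -> 'FFFFF'
  6E -> 'EEEEEE'
  7E -> 'EEEEEEE'

Decoded = CCCCCCCCCCCCFFFFFEEEEEEEEEEEEE


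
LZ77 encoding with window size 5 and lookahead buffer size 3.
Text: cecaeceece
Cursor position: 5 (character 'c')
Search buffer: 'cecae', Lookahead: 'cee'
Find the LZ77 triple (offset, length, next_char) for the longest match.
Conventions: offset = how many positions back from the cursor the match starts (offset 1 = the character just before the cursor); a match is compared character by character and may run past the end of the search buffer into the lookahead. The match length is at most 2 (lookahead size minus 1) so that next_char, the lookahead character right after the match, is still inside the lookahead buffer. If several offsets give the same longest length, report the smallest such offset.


Try each offset into the search buffer:
  offset=1 (pos 4, char 'e'): match length 0
  offset=2 (pos 3, char 'a'): match length 0
  offset=3 (pos 2, char 'c'): match length 1
  offset=4 (pos 1, char 'e'): match length 0
  offset=5 (pos 0, char 'c'): match length 2
Longest match has length 2 at offset 5.
next_char = character at position 5 + 2 = 7 -> 'e'

Best match: offset=5, length=2 (matching 'ce' starting at position 0)
LZ77 triple: (5, 2, 'e')


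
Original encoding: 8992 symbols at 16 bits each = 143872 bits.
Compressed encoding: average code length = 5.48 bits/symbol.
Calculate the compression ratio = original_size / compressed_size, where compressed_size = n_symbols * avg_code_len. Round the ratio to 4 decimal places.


original_size = n_symbols * orig_bits = 8992 * 16 = 143872 bits
compressed_size = n_symbols * avg_code_len = 8992 * 5.48 = 49276.16 bits
ratio = original_size / compressed_size = 143872 / 49276.16 = 2.9197

Compression ratio = 2.9197


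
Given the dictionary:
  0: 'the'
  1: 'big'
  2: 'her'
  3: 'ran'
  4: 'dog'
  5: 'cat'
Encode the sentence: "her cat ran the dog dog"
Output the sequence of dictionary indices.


Look up each word in the dictionary:
  'her' -> 2
  'cat' -> 5
  'ran' -> 3
  'the' -> 0
  'dog' -> 4
  'dog' -> 4

Encoded: [2, 5, 3, 0, 4, 4]


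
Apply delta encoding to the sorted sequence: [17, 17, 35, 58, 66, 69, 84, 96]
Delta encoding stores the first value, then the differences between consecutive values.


First value: 17
Deltas:
  17 - 17 = 0
  35 - 17 = 18
  58 - 35 = 23
  66 - 58 = 8
  69 - 66 = 3
  84 - 69 = 15
  96 - 84 = 12


Delta encoded: [17, 0, 18, 23, 8, 3, 15, 12]


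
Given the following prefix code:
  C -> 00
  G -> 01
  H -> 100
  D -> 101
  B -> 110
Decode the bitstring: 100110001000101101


Decoding step by step:
Bits 100 -> H
Bits 110 -> B
Bits 00 -> C
Bits 100 -> H
Bits 01 -> G
Bits 01 -> G
Bits 101 -> D


Decoded message: HBCHGGD


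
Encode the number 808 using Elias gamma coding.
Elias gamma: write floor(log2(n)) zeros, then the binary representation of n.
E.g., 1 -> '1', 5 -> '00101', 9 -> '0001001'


num_bits = floor(log2(808)) + 1 = 10
leading_zeros = num_bits - 1 = 9
binary(808) = 1100101000

Elias gamma(808) = '000000000' + '1100101000' = 0000000001100101000 (19 bits)


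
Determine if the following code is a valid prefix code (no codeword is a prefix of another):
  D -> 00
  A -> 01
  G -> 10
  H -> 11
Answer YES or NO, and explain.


Checking each pair (does one codeword prefix another?):
  D='00' vs A='01': no prefix
  D='00' vs G='10': no prefix
  D='00' vs H='11': no prefix
  A='01' vs D='00': no prefix
  A='01' vs G='10': no prefix
  A='01' vs H='11': no prefix
  G='10' vs D='00': no prefix
  G='10' vs A='01': no prefix
  G='10' vs H='11': no prefix
  H='11' vs D='00': no prefix
  H='11' vs A='01': no prefix
  H='11' vs G='10': no prefix
No violation found over all pairs.

YES -- this is a valid prefix code. No codeword is a prefix of any other codeword.


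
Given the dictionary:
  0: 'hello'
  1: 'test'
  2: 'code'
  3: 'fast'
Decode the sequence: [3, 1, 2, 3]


Look up each index in the dictionary:
  3 -> 'fast'
  1 -> 'test'
  2 -> 'code'
  3 -> 'fast'

Decoded: "fast test code fast"


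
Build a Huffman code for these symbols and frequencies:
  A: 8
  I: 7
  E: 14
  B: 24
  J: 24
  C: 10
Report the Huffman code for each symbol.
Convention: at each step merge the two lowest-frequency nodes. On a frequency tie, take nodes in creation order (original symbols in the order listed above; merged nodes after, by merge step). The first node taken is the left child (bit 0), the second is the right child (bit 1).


Huffman tree construction:
Step 1: Merge I(7) + A(8) = 15
Step 2: Merge C(10) + E(14) = 24
Step 3: Merge (I+A)(15) + B(24) = 39
Step 4: Merge J(24) + (C+E)(24) = 48
Step 5: Merge ((I+A)+B)(39) + (J+(C+E))(48) = 87
Read each symbol's code off the tree from the root (left child = 0, right child = 1).

Codes:
  A: 001 (length 3)
  I: 000 (length 3)
  E: 111 (length 3)
  B: 01 (length 2)
  J: 10 (length 2)
  C: 110 (length 3)
Average code length: 213/87 = 2.4483 bits/symbol


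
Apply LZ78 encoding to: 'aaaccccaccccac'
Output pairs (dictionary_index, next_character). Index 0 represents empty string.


LZ78 encoding steps:
Dictionary: {0: ''}
Step 1: w='' (idx 0), next='a' -> output (0, 'a'), add 'a' as idx 1
Step 2: w='a' (idx 1), next='a' -> output (1, 'a'), add 'aa' as idx 2
Step 3: w='' (idx 0), next='c' -> output (0, 'c'), add 'c' as idx 3
Step 4: w='c' (idx 3), next='c' -> output (3, 'c'), add 'cc' as idx 4
Step 5: w='c' (idx 3), next='a' -> output (3, 'a'), add 'ca' as idx 5
Step 6: w='cc' (idx 4), next='c' -> output (4, 'c'), add 'ccc' as idx 6
Step 7: w='ca' (idx 5), next='c' -> output (5, 'c'), add 'cac' as idx 7


Encoded: [(0, 'a'), (1, 'a'), (0, 'c'), (3, 'c'), (3, 'a'), (4, 'c'), (5, 'c')]


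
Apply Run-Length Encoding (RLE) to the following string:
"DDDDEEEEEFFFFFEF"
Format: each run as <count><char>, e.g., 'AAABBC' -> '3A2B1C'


Scanning runs left to right:
  i=0: run of 'D' x 4 -> '4D'
  i=4: run of 'E' x 5 -> '5E'
  i=9: run of 'F' x 5 -> '5F'
  i=14: run of 'E' x 1 -> '1E'
  i=15: run of 'F' x 1 -> '1F'

RLE = 4D5E5F1E1F


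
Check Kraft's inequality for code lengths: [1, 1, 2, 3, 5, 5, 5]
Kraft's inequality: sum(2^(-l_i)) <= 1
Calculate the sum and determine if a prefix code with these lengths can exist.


Sum = 2^(-1) + 2^(-1) + 2^(-2) + 2^(-3) + 2^(-5) + 2^(-5) + 2^(-5)
    = 0.5 + 0.5 + 0.25 + 0.125 + 0.03125 + 0.03125 + 0.03125
    = 47/32 = 1.46875
Since 1.46875 > 1, Kraft's inequality is NOT satisfied.
A prefix code with these lengths CANNOT exist.

Kraft sum = 1.46875. Not satisfied.


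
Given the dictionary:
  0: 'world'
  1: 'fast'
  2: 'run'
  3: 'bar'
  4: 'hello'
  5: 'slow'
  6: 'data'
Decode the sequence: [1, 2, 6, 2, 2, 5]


Look up each index in the dictionary:
  1 -> 'fast'
  2 -> 'run'
  6 -> 'data'
  2 -> 'run'
  2 -> 'run'
  5 -> 'slow'

Decoded: "fast run data run run slow"


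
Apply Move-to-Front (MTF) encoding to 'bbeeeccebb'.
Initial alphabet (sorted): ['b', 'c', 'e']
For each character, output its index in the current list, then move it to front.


MTF encoding:
'b': index 0 in ['b', 'c', 'e'] -> ['b', 'c', 'e']
'b': index 0 in ['b', 'c', 'e'] -> ['b', 'c', 'e']
'e': index 2 in ['b', 'c', 'e'] -> ['e', 'b', 'c']
'e': index 0 in ['e', 'b', 'c'] -> ['e', 'b', 'c']
'e': index 0 in ['e', 'b', 'c'] -> ['e', 'b', 'c']
'c': index 2 in ['e', 'b', 'c'] -> ['c', 'e', 'b']
'c': index 0 in ['c', 'e', 'b'] -> ['c', 'e', 'b']
'e': index 1 in ['c', 'e', 'b'] -> ['e', 'c', 'b']
'b': index 2 in ['e', 'c', 'b'] -> ['b', 'e', 'c']
'b': index 0 in ['b', 'e', 'c'] -> ['b', 'e', 'c']


Output: [0, 0, 2, 0, 0, 2, 0, 1, 2, 0]


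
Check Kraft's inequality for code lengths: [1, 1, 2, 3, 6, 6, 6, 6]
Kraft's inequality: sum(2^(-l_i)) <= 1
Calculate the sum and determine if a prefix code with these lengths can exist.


Sum = 2^(-1) + 2^(-1) + 2^(-2) + 2^(-3) + 2^(-6) + 2^(-6) + 2^(-6) + 2^(-6)
    = 0.5 + 0.5 + 0.25 + 0.125 + 0.015625 + 0.015625 + 0.015625 + 0.015625
    = 92/64 = 1.4375
Since 1.4375 > 1, Kraft's inequality is NOT satisfied.
A prefix code with these lengths CANNOT exist.

Kraft sum = 1.4375. Not satisfied.


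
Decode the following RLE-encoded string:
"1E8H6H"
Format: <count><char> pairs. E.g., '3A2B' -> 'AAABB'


Expanding each <count><char> pair:
  1E -> 'E'
  8H -> 'HHHHHHHH'
  6H -> 'HHHHHH'

Decoded = EHHHHHHHHHHHHHH


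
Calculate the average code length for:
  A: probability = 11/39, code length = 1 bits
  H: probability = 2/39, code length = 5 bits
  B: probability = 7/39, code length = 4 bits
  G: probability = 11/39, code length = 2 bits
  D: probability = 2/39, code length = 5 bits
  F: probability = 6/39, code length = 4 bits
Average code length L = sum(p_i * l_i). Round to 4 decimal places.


Weighted contributions p_i * l_i:
  A: (11/39) * 1 = 11/39
  H: (2/39) * 5 = 10/39
  B: (7/39) * 4 = 28/39
  G: (11/39) * 2 = 22/39
  D: (2/39) * 5 = 10/39
  F: (6/39) * 4 = 24/39
Sum = (11 + 10 + 28 + 22 + 10 + 24)/39 = 105/39

L = 105/39 = 2.6923 bits/symbol


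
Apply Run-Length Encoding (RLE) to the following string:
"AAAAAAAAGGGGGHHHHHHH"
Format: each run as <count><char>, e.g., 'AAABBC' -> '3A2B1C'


Scanning runs left to right:
  i=0: run of 'A' x 8 -> '8A'
  i=8: run of 'G' x 5 -> '5G'
  i=13: run of 'H' x 7 -> '7H'

RLE = 8A5G7H


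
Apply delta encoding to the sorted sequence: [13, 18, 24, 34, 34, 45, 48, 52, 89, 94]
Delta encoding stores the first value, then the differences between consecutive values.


First value: 13
Deltas:
  18 - 13 = 5
  24 - 18 = 6
  34 - 24 = 10
  34 - 34 = 0
  45 - 34 = 11
  48 - 45 = 3
  52 - 48 = 4
  89 - 52 = 37
  94 - 89 = 5


Delta encoded: [13, 5, 6, 10, 0, 11, 3, 4, 37, 5]


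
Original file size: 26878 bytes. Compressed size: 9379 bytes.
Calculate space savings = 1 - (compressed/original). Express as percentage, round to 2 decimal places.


ratio = compressed/original = 9379/26878 = 0.348947
savings = 1 - ratio = 1 - 0.348947 = 0.651053
as a percentage: 0.651053 * 100 = 65.11%

Space savings = 1 - 9379/26878 = 65.11%


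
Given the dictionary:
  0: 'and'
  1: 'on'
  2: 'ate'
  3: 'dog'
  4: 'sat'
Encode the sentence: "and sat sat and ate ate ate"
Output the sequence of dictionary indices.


Look up each word in the dictionary:
  'and' -> 0
  'sat' -> 4
  'sat' -> 4
  'and' -> 0
  'ate' -> 2
  'ate' -> 2
  'ate' -> 2

Encoded: [0, 4, 4, 0, 2, 2, 2]


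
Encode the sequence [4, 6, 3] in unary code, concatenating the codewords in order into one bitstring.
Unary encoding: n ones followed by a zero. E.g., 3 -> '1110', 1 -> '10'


Encode each number as n ones followed by a terminating 0:
  4 -> 11110 (5 bits)
  6 -> 1111110 (7 bits)
  3 -> 1110 (4 bits)
Total length = 5 + 7 + 4 = 16 bits.

Unary([4, 6, 3]) = 1111011111101110 (16 bits)


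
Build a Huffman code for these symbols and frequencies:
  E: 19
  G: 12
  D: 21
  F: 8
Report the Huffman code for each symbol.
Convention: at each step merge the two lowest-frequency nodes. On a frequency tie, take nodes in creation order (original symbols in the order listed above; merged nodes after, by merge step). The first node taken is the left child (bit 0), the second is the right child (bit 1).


Huffman tree construction:
Step 1: Merge F(8) + G(12) = 20
Step 2: Merge E(19) + (F+G)(20) = 39
Step 3: Merge D(21) + (E+(F+G))(39) = 60
Read each symbol's code off the tree from the root (left child = 0, right child = 1).

Codes:
  E: 10 (length 2)
  G: 111 (length 3)
  D: 0 (length 1)
  F: 110 (length 3)
Average code length: 119/60 = 1.9833 bits/symbol


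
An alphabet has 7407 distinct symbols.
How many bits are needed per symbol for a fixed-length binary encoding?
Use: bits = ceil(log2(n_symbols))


log2(7407) = 12.8547
Bracket: 2^12 = 4096 < 7407 <= 2^13 = 8192
So ceil(log2(7407)) = 13

bits = ceil(log2(7407)) = ceil(12.8547) = 13 bits


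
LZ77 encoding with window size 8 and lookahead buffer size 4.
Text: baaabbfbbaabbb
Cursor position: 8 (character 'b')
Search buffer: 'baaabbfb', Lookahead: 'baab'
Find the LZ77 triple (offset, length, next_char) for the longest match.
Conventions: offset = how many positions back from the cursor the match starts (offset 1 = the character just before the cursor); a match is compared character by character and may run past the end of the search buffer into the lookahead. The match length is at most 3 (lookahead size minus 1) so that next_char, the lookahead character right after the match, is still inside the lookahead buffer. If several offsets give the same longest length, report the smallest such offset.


Try each offset into the search buffer:
  offset=1 (pos 7, char 'b'): match length 1
  offset=2 (pos 6, char 'f'): match length 0
  offset=3 (pos 5, char 'b'): match length 1
  offset=4 (pos 4, char 'b'): match length 1
  offset=5 (pos 3, char 'a'): match length 0
  offset=6 (pos 2, char 'a'): match length 0
  offset=7 (pos 1, char 'a'): match length 0
  offset=8 (pos 0, char 'b'): match length 3
Longest match has length 3 at offset 8.
next_char = character at position 8 + 3 = 11 -> 'b'

Best match: offset=8, length=3 (matching 'baa' starting at position 0)
LZ77 triple: (8, 3, 'b')


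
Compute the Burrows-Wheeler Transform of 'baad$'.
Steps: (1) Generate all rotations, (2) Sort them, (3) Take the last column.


Rotations (sorted):
  0: $baad -> last char: d
  1: aad$b -> last char: b
  2: ad$ba -> last char: a
  3: baad$ -> last char: $
  4: d$baa -> last char: a


BWT = dba$a


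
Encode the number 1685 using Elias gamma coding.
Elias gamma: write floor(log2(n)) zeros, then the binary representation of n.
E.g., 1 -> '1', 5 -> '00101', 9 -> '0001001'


num_bits = floor(log2(1685)) + 1 = 11
leading_zeros = num_bits - 1 = 10
binary(1685) = 11010010101

Elias gamma(1685) = '0000000000' + '11010010101' = 000000000011010010101 (21 bits)


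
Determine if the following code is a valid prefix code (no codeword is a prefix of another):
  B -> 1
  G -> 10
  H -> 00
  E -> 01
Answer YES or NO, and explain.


Checking each pair (does one codeword prefix another?):
  B='1' vs G='10': prefix -- VIOLATION

NO -- this is NOT a valid prefix code. B (1) is a prefix of G (10).


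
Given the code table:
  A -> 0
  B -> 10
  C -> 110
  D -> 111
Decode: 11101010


Decoding:
111 -> D
0 -> A
10 -> B
10 -> B


Result: DABB


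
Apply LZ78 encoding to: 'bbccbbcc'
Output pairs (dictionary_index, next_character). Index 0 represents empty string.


LZ78 encoding steps:
Dictionary: {0: ''}
Step 1: w='' (idx 0), next='b' -> output (0, 'b'), add 'b' as idx 1
Step 2: w='b' (idx 1), next='c' -> output (1, 'c'), add 'bc' as idx 2
Step 3: w='' (idx 0), next='c' -> output (0, 'c'), add 'c' as idx 3
Step 4: w='b' (idx 1), next='b' -> output (1, 'b'), add 'bb' as idx 4
Step 5: w='c' (idx 3), next='c' -> output (3, 'c'), add 'cc' as idx 5


Encoded: [(0, 'b'), (1, 'c'), (0, 'c'), (1, 'b'), (3, 'c')]


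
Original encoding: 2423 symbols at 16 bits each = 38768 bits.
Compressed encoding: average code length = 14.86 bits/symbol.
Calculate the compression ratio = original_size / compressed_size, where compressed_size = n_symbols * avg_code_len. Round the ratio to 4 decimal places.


original_size = n_symbols * orig_bits = 2423 * 16 = 38768 bits
compressed_size = n_symbols * avg_code_len = 2423 * 14.86 = 36005.78 bits
ratio = original_size / compressed_size = 38768 / 36005.78 = 1.0767

Compression ratio = 1.0767


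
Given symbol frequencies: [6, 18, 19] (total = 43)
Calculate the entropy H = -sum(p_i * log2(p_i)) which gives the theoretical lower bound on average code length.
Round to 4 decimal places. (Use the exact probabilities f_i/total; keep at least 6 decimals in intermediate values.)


Per-symbol terms -p_i * log2(p_i) with p_i = f_i/43:
  p = 6/43 = 0.139535: log2(p) = -2.841302, -p*log2(p) = 0.396461
  p = 18/43 = 0.418605: log2(p) = -1.256340, -p*log2(p) = 0.525910
  p = 19/43 = 0.441860: log2(p) = -1.178337, -p*log2(p) = 0.520661
H = 0.396461 + 0.525910 + 0.520661 = 1.443032

H = 1.443 bits/symbol


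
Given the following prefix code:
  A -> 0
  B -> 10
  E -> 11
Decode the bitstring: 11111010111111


Decoding step by step:
Bits 11 -> E
Bits 11 -> E
Bits 10 -> B
Bits 10 -> B
Bits 11 -> E
Bits 11 -> E
Bits 11 -> E


Decoded message: EEBBEEE


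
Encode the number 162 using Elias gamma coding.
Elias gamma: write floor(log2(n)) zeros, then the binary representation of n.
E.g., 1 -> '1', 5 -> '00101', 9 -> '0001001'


num_bits = floor(log2(162)) + 1 = 8
leading_zeros = num_bits - 1 = 7
binary(162) = 10100010

Elias gamma(162) = '0000000' + '10100010' = 000000010100010 (15 bits)


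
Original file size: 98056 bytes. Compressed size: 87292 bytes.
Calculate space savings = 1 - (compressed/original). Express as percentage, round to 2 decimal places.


ratio = compressed/original = 87292/98056 = 0.890226
savings = 1 - ratio = 1 - 0.890226 = 0.109774
as a percentage: 0.109774 * 100 = 10.98%

Space savings = 1 - 87292/98056 = 10.98%


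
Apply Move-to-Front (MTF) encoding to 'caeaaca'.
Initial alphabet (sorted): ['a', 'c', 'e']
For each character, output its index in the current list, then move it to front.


MTF encoding:
'c': index 1 in ['a', 'c', 'e'] -> ['c', 'a', 'e']
'a': index 1 in ['c', 'a', 'e'] -> ['a', 'c', 'e']
'e': index 2 in ['a', 'c', 'e'] -> ['e', 'a', 'c']
'a': index 1 in ['e', 'a', 'c'] -> ['a', 'e', 'c']
'a': index 0 in ['a', 'e', 'c'] -> ['a', 'e', 'c']
'c': index 2 in ['a', 'e', 'c'] -> ['c', 'a', 'e']
'a': index 1 in ['c', 'a', 'e'] -> ['a', 'c', 'e']


Output: [1, 1, 2, 1, 0, 2, 1]


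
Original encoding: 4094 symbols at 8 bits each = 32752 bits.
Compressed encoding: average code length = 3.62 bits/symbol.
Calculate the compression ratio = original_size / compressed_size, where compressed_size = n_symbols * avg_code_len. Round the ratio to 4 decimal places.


original_size = n_symbols * orig_bits = 4094 * 8 = 32752 bits
compressed_size = n_symbols * avg_code_len = 4094 * 3.62 = 14820.28 bits
ratio = original_size / compressed_size = 32752 / 14820.28 = 2.2099

Compression ratio = 2.2099


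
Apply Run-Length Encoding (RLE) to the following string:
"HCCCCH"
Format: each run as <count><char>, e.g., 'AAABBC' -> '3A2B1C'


Scanning runs left to right:
  i=0: run of 'H' x 1 -> '1H'
  i=1: run of 'C' x 4 -> '4C'
  i=5: run of 'H' x 1 -> '1H'

RLE = 1H4C1H


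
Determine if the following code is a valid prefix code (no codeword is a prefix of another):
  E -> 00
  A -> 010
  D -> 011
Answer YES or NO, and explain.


Checking each pair (does one codeword prefix another?):
  E='00' vs A='010': no prefix
  E='00' vs D='011': no prefix
  A='010' vs E='00': no prefix
  A='010' vs D='011': no prefix
  D='011' vs E='00': no prefix
  D='011' vs A='010': no prefix
No violation found over all pairs.

YES -- this is a valid prefix code. No codeword is a prefix of any other codeword.


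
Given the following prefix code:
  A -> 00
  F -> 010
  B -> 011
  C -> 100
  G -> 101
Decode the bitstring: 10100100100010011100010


Decoding step by step:
Bits 101 -> G
Bits 00 -> A
Bits 100 -> C
Bits 100 -> C
Bits 010 -> F
Bits 011 -> B
Bits 100 -> C
Bits 010 -> F


Decoded message: GACCFBCF


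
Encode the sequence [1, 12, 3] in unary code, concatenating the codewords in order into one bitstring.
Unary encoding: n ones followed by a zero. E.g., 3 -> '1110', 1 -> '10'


Encode each number as n ones followed by a terminating 0:
  1 -> 10 (2 bits)
  12 -> 1111111111110 (13 bits)
  3 -> 1110 (4 bits)
Total length = 2 + 13 + 4 = 19 bits.

Unary([1, 12, 3]) = 1011111111111101110 (19 bits)


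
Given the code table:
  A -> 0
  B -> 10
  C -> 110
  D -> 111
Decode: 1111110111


Decoding:
111 -> D
111 -> D
0 -> A
111 -> D


Result: DDAD


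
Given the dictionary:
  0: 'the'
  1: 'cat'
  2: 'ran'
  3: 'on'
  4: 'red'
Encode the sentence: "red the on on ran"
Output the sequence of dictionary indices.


Look up each word in the dictionary:
  'red' -> 4
  'the' -> 0
  'on' -> 3
  'on' -> 3
  'ran' -> 2

Encoded: [4, 0, 3, 3, 2]


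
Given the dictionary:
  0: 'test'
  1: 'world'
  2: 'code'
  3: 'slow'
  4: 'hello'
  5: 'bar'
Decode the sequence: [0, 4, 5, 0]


Look up each index in the dictionary:
  0 -> 'test'
  4 -> 'hello'
  5 -> 'bar'
  0 -> 'test'

Decoded: "test hello bar test"


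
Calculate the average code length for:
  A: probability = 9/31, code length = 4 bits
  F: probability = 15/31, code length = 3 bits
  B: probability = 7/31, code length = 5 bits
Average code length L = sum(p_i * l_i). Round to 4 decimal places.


Weighted contributions p_i * l_i:
  A: (9/31) * 4 = 36/31
  F: (15/31) * 3 = 45/31
  B: (7/31) * 5 = 35/31
Sum = (36 + 45 + 35)/31 = 116/31

L = 116/31 = 3.7419 bits/symbol


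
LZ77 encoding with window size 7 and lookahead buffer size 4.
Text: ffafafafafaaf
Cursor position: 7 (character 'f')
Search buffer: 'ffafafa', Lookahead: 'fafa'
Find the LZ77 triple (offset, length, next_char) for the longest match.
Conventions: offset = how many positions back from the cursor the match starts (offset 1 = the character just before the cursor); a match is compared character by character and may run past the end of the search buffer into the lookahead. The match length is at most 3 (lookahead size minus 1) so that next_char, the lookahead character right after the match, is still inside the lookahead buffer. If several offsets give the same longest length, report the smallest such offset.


Try each offset into the search buffer:
  offset=1 (pos 6, char 'a'): match length 0
  offset=2 (pos 5, char 'f'): match length 3
  offset=3 (pos 4, char 'a'): match length 0
  offset=4 (pos 3, char 'f'): match length 3
  offset=5 (pos 2, char 'a'): match length 0
  offset=6 (pos 1, char 'f'): match length 3
  offset=7 (pos 0, char 'f'): match length 1
Longest match has length 3, found at offsets 2, 4, 6; take the smallest, offset 2.
next_char = character at position 7 + 3 = 10 -> 'a'

Best match: offset=2, length=3 (matching 'faf' starting at position 5)
LZ77 triple: (2, 3, 'a')


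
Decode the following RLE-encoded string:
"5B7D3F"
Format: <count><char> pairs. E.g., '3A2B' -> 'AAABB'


Expanding each <count><char> pair:
  5B -> 'BBBBB'
  7D -> 'DDDDDDD'
  3F -> 'FFF'

Decoded = BBBBBDDDDDDDFFF


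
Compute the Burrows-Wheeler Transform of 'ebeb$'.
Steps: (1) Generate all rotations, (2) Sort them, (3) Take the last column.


Rotations (sorted):
  0: $ebeb -> last char: b
  1: b$ebe -> last char: e
  2: beb$e -> last char: e
  3: eb$eb -> last char: b
  4: ebeb$ -> last char: $


BWT = beeb$


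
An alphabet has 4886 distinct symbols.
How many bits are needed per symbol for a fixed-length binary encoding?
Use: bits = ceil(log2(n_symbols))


log2(4886) = 12.2544
Bracket: 2^12 = 4096 < 4886 <= 2^13 = 8192
So ceil(log2(4886)) = 13

bits = ceil(log2(4886)) = ceil(12.2544) = 13 bits


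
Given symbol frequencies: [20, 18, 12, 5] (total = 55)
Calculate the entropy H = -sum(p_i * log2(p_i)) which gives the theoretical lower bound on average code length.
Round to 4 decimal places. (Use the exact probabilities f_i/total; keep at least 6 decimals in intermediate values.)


Per-symbol terms -p_i * log2(p_i) with p_i = f_i/55:
  p = 20/55 = 0.363636: log2(p) = -1.459432, -p*log2(p) = 0.530702
  p = 18/55 = 0.327273: log2(p) = -1.611435, -p*log2(p) = 0.527379
  p = 12/55 = 0.218182: log2(p) = -2.196397, -p*log2(p) = 0.479214
  p = 5/55 = 0.090909: log2(p) = -3.459432, -p*log2(p) = 0.314494
H = 0.530702 + 0.527379 + 0.479214 + 0.314494 = 1.851789

H = 1.8518 bits/symbol


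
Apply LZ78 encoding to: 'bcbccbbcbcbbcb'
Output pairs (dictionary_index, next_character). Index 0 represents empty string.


LZ78 encoding steps:
Dictionary: {0: ''}
Step 1: w='' (idx 0), next='b' -> output (0, 'b'), add 'b' as idx 1
Step 2: w='' (idx 0), next='c' -> output (0, 'c'), add 'c' as idx 2
Step 3: w='b' (idx 1), next='c' -> output (1, 'c'), add 'bc' as idx 3
Step 4: w='c' (idx 2), next='b' -> output (2, 'b'), add 'cb' as idx 4
Step 5: w='bc' (idx 3), next='b' -> output (3, 'b'), add 'bcb' as idx 5
Step 6: w='cb' (idx 4), next='b' -> output (4, 'b'), add 'cbb' as idx 6
Step 7: w='cb' (idx 4), end of input -> output (4, '')


Encoded: [(0, 'b'), (0, 'c'), (1, 'c'), (2, 'b'), (3, 'b'), (4, 'b'), (4, '')]


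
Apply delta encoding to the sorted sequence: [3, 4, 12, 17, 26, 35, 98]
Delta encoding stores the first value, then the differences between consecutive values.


First value: 3
Deltas:
  4 - 3 = 1
  12 - 4 = 8
  17 - 12 = 5
  26 - 17 = 9
  35 - 26 = 9
  98 - 35 = 63


Delta encoded: [3, 1, 8, 5, 9, 9, 63]


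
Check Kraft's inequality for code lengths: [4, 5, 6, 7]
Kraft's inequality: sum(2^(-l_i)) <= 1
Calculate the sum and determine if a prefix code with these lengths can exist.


Sum = 2^(-4) + 2^(-5) + 2^(-6) + 2^(-7)
    = 0.0625 + 0.03125 + 0.015625 + 0.0078125
    = 15/128 = 0.1171875
Since 0.1171875 <= 1, Kraft's inequality IS satisfied.
A prefix code with these lengths CAN exist.

Kraft sum = 0.1171875. Satisfied.


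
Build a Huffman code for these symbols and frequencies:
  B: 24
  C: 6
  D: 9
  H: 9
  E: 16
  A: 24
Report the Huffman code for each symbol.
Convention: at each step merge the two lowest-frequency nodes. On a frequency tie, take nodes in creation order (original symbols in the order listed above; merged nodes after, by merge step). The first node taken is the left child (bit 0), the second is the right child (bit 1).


Huffman tree construction:
Step 1: Merge C(6) + D(9) = 15
Step 2: Merge H(9) + (C+D)(15) = 24
Step 3: Merge E(16) + B(24) = 40
Step 4: Merge A(24) + (H+(C+D))(24) = 48
Step 5: Merge (E+B)(40) + (A+(H+(C+D)))(48) = 88
Read each symbol's code off the tree from the root (left child = 0, right child = 1).

Codes:
  B: 01 (length 2)
  C: 1110 (length 4)
  D: 1111 (length 4)
  H: 110 (length 3)
  E: 00 (length 2)
  A: 10 (length 2)
Average code length: 215/88 = 2.4432 bits/symbol


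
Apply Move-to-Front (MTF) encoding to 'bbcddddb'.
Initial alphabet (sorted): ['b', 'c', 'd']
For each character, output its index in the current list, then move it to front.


MTF encoding:
'b': index 0 in ['b', 'c', 'd'] -> ['b', 'c', 'd']
'b': index 0 in ['b', 'c', 'd'] -> ['b', 'c', 'd']
'c': index 1 in ['b', 'c', 'd'] -> ['c', 'b', 'd']
'd': index 2 in ['c', 'b', 'd'] -> ['d', 'c', 'b']
'd': index 0 in ['d', 'c', 'b'] -> ['d', 'c', 'b']
'd': index 0 in ['d', 'c', 'b'] -> ['d', 'c', 'b']
'd': index 0 in ['d', 'c', 'b'] -> ['d', 'c', 'b']
'b': index 2 in ['d', 'c', 'b'] -> ['b', 'd', 'c']


Output: [0, 0, 1, 2, 0, 0, 0, 2]


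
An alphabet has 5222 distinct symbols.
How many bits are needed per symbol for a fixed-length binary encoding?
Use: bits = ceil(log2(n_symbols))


log2(5222) = 12.3504
Bracket: 2^12 = 4096 < 5222 <= 2^13 = 8192
So ceil(log2(5222)) = 13

bits = ceil(log2(5222)) = ceil(12.3504) = 13 bits


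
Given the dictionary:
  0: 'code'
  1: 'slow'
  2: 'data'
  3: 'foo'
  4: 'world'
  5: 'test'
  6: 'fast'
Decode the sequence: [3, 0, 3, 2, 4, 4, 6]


Look up each index in the dictionary:
  3 -> 'foo'
  0 -> 'code'
  3 -> 'foo'
  2 -> 'data'
  4 -> 'world'
  4 -> 'world'
  6 -> 'fast'

Decoded: "foo code foo data world world fast"


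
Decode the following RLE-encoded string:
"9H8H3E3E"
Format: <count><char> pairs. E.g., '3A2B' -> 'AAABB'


Expanding each <count><char> pair:
  9H -> 'HHHHHHHHH'
  8H -> 'HHHHHHHH'
  3E -> 'EEE'
  3E -> 'EEE'

Decoded = HHHHHHHHHHHHHHHHHEEEEEE


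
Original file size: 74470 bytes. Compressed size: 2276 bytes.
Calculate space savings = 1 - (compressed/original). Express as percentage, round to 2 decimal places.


ratio = compressed/original = 2276/74470 = 0.030563
savings = 1 - ratio = 1 - 0.030563 = 0.969437
as a percentage: 0.969437 * 100 = 96.94%

Space savings = 1 - 2276/74470 = 96.94%


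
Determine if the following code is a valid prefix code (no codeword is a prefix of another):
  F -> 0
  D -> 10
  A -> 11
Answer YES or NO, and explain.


Checking each pair (does one codeword prefix another?):
  F='0' vs D='10': no prefix
  F='0' vs A='11': no prefix
  D='10' vs F='0': no prefix
  D='10' vs A='11': no prefix
  A='11' vs F='0': no prefix
  A='11' vs D='10': no prefix
No violation found over all pairs.

YES -- this is a valid prefix code. No codeword is a prefix of any other codeword.


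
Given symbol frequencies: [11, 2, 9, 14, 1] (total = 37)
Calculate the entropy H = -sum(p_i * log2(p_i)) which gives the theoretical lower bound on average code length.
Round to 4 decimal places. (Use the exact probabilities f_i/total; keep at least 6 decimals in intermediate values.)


Per-symbol terms -p_i * log2(p_i) with p_i = f_i/37:
  p = 11/37 = 0.297297: log2(p) = -1.750022, -p*log2(p) = 0.520277
  p = 2/37 = 0.054054: log2(p) = -4.209453, -p*log2(p) = 0.227538
  p = 9/37 = 0.243243: log2(p) = -2.039528, -p*log2(p) = 0.496101
  p = 14/37 = 0.378378: log2(p) = -1.402098, -p*log2(p) = 0.530524
  p = 1/37 = 0.027027: log2(p) = -5.209453, -p*log2(p) = 0.140796
H = 0.520277 + 0.227538 + 0.496101 + 0.530524 + 0.140796 = 1.915236

H = 1.9152 bits/symbol


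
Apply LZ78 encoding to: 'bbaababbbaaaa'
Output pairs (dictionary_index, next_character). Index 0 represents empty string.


LZ78 encoding steps:
Dictionary: {0: ''}
Step 1: w='' (idx 0), next='b' -> output (0, 'b'), add 'b' as idx 1
Step 2: w='b' (idx 1), next='a' -> output (1, 'a'), add 'ba' as idx 2
Step 3: w='' (idx 0), next='a' -> output (0, 'a'), add 'a' as idx 3
Step 4: w='ba' (idx 2), next='b' -> output (2, 'b'), add 'bab' as idx 4
Step 5: w='b' (idx 1), next='b' -> output (1, 'b'), add 'bb' as idx 5
Step 6: w='a' (idx 3), next='a' -> output (3, 'a'), add 'aa' as idx 6
Step 7: w='aa' (idx 6), end of input -> output (6, '')


Encoded: [(0, 'b'), (1, 'a'), (0, 'a'), (2, 'b'), (1, 'b'), (3, 'a'), (6, '')]


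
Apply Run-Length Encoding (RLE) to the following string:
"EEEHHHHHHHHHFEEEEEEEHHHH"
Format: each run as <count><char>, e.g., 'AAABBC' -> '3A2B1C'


Scanning runs left to right:
  i=0: run of 'E' x 3 -> '3E'
  i=3: run of 'H' x 9 -> '9H'
  i=12: run of 'F' x 1 -> '1F'
  i=13: run of 'E' x 7 -> '7E'
  i=20: run of 'H' x 4 -> '4H'

RLE = 3E9H1F7E4H


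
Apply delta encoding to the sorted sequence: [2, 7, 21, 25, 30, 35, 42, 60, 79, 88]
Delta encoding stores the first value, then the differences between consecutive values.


First value: 2
Deltas:
  7 - 2 = 5
  21 - 7 = 14
  25 - 21 = 4
  30 - 25 = 5
  35 - 30 = 5
  42 - 35 = 7
  60 - 42 = 18
  79 - 60 = 19
  88 - 79 = 9


Delta encoded: [2, 5, 14, 4, 5, 5, 7, 18, 19, 9]


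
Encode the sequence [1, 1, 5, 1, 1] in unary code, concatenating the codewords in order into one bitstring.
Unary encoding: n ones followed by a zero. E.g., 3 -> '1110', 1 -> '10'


Encode each number as n ones followed by a terminating 0:
  1 -> 10 (2 bits)
  1 -> 10 (2 bits)
  5 -> 111110 (6 bits)
  1 -> 10 (2 bits)
  1 -> 10 (2 bits)
Total length = 2 + 2 + 6 + 2 + 2 = 14 bits.

Unary([1, 1, 5, 1, 1]) = 10101111101010 (14 bits)


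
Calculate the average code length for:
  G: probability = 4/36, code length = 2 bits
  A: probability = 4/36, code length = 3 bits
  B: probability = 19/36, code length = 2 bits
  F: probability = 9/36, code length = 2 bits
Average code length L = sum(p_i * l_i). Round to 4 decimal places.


Weighted contributions p_i * l_i:
  G: (4/36) * 2 = 8/36
  A: (4/36) * 3 = 12/36
  B: (19/36) * 2 = 38/36
  F: (9/36) * 2 = 18/36
Sum = (8 + 12 + 38 + 18)/36 = 76/36

L = 76/36 = 2.1111 bits/symbol


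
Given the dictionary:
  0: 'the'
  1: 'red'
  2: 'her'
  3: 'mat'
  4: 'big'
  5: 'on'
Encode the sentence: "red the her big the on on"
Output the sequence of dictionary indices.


Look up each word in the dictionary:
  'red' -> 1
  'the' -> 0
  'her' -> 2
  'big' -> 4
  'the' -> 0
  'on' -> 5
  'on' -> 5

Encoded: [1, 0, 2, 4, 0, 5, 5]


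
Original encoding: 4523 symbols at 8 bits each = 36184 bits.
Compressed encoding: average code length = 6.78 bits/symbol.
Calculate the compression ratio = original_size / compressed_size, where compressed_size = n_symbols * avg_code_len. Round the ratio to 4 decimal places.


original_size = n_symbols * orig_bits = 4523 * 8 = 36184 bits
compressed_size = n_symbols * avg_code_len = 4523 * 6.78 = 30665.94 bits
ratio = original_size / compressed_size = 36184 / 30665.94 = 1.1799

Compression ratio = 1.1799


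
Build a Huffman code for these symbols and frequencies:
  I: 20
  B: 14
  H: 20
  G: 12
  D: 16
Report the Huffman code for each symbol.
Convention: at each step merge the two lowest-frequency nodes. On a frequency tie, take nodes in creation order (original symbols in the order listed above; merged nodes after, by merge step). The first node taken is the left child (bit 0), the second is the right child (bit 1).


Huffman tree construction:
Step 1: Merge G(12) + B(14) = 26
Step 2: Merge D(16) + I(20) = 36
Step 3: Merge H(20) + (G+B)(26) = 46
Step 4: Merge (D+I)(36) + (H+(G+B))(46) = 82
Read each symbol's code off the tree from the root (left child = 0, right child = 1).

Codes:
  I: 01 (length 2)
  B: 111 (length 3)
  H: 10 (length 2)
  G: 110 (length 3)
  D: 00 (length 2)
Average code length: 190/82 = 2.3171 bits/symbol


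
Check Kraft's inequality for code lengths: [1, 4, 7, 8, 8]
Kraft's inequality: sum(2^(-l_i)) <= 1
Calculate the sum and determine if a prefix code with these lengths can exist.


Sum = 2^(-1) + 2^(-4) + 2^(-7) + 2^(-8) + 2^(-8)
    = 0.5 + 0.0625 + 0.0078125 + 0.00390625 + 0.00390625
    = 148/256 = 0.578125
Since 0.578125 <= 1, Kraft's inequality IS satisfied.
A prefix code with these lengths CAN exist.

Kraft sum = 0.578125. Satisfied.


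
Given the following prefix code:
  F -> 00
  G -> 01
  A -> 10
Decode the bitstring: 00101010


Decoding step by step:
Bits 00 -> F
Bits 10 -> A
Bits 10 -> A
Bits 10 -> A


Decoded message: FAAA


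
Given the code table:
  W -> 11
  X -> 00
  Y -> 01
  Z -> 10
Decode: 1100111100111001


Decoding:
11 -> W
00 -> X
11 -> W
11 -> W
00 -> X
11 -> W
10 -> Z
01 -> Y


Result: WXWWXWZY


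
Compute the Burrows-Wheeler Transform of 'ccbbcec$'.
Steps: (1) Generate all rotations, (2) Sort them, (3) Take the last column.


Rotations (sorted):
  0: $ccbbcec -> last char: c
  1: bbcec$cc -> last char: c
  2: bcec$ccb -> last char: b
  3: c$ccbbce -> last char: e
  4: cbbcec$c -> last char: c
  5: ccbbcec$ -> last char: $
  6: cec$ccbb -> last char: b
  7: ec$ccbbc -> last char: c


BWT = ccbec$bc


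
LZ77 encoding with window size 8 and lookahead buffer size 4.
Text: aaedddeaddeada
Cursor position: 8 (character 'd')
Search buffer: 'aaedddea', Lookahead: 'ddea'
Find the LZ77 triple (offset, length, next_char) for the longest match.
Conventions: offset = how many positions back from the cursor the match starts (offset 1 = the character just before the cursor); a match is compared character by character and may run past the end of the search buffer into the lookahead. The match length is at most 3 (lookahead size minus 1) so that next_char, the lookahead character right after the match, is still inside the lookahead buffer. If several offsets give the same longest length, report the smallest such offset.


Try each offset into the search buffer:
  offset=1 (pos 7, char 'a'): match length 0
  offset=2 (pos 6, char 'e'): match length 0
  offset=3 (pos 5, char 'd'): match length 1
  offset=4 (pos 4, char 'd'): match length 3
  offset=5 (pos 3, char 'd'): match length 2
  offset=6 (pos 2, char 'e'): match length 0
  offset=7 (pos 1, char 'a'): match length 0
  offset=8 (pos 0, char 'a'): match length 0
Longest match has length 3 at offset 4.
next_char = character at position 8 + 3 = 11 -> 'a'

Best match: offset=4, length=3 (matching 'dde' starting at position 4)
LZ77 triple: (4, 3, 'a')


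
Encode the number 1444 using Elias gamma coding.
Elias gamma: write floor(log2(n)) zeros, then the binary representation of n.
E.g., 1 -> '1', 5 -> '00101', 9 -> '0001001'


num_bits = floor(log2(1444)) + 1 = 11
leading_zeros = num_bits - 1 = 10
binary(1444) = 10110100100

Elias gamma(1444) = '0000000000' + '10110100100' = 000000000010110100100 (21 bits)


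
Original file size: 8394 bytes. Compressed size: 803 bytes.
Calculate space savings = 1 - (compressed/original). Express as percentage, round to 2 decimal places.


ratio = compressed/original = 803/8394 = 0.095664
savings = 1 - ratio = 1 - 0.095664 = 0.904336
as a percentage: 0.904336 * 100 = 90.43%

Space savings = 1 - 803/8394 = 90.43%


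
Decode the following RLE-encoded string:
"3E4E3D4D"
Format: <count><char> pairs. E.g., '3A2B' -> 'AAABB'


Expanding each <count><char> pair:
  3E -> 'EEE'
  4E -> 'EEEE'
  3D -> 'DDD'
  4D -> 'DDDD'

Decoded = EEEEEEEDDDDDDD


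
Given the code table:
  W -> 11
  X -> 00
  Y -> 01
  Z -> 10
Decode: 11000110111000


Decoding:
11 -> W
00 -> X
01 -> Y
10 -> Z
11 -> W
10 -> Z
00 -> X


Result: WXYZWZX


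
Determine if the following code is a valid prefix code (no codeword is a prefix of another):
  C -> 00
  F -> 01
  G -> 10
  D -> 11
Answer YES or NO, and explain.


Checking each pair (does one codeword prefix another?):
  C='00' vs F='01': no prefix
  C='00' vs G='10': no prefix
  C='00' vs D='11': no prefix
  F='01' vs C='00': no prefix
  F='01' vs G='10': no prefix
  F='01' vs D='11': no prefix
  G='10' vs C='00': no prefix
  G='10' vs F='01': no prefix
  G='10' vs D='11': no prefix
  D='11' vs C='00': no prefix
  D='11' vs F='01': no prefix
  D='11' vs G='10': no prefix
No violation found over all pairs.

YES -- this is a valid prefix code. No codeword is a prefix of any other codeword.
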